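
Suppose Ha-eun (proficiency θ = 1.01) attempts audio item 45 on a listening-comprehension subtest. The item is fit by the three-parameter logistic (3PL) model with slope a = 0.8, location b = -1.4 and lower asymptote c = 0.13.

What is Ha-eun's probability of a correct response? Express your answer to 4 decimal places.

0.8895

P(θ) = c + (1 − c) · 1 / (1 + exp(−a(θ − b)))
Exponent: 0.8 × (1.01 − (-1.4)) = 1.9280
1/(1 + e^{-1.9280}) = 0.8730
P = 0.13 + 0.87 × 0.8730 = 0.8895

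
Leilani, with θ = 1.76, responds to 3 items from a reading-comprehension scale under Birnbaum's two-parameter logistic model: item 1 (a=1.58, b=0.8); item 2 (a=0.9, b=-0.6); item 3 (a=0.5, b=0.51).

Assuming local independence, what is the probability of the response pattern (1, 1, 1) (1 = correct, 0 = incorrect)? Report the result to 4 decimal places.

0.4771

P(θ) = 1 / (1 + exp(−a(θ − b)))
P_1 = 1/(1+e^{-1.5168}) = 0.8201
P_2 = 1/(1+e^{-2.1240}) = 0.8932
P_3 = 1/(1+e^{-0.6250}) = 0.6514
L = P_1 × P_2 × P_3 = 0.8201 × 0.8932 × 0.6514 = 0.47711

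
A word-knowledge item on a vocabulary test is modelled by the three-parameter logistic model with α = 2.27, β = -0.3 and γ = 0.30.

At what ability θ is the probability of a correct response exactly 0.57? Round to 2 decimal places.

-0.51

P(θ) = γ + (1 − γ) · 1 / (1 + exp(−α(θ − β)))
Remove guessing floor: (0.57 − 0.30)/(1 − 0.30) = 0.3857
logit = ln(0.3857/0.6143) = -0.4654
θ = β + logit/(α) = -0.3 + (-0.4654)/2.2700 = -0.5050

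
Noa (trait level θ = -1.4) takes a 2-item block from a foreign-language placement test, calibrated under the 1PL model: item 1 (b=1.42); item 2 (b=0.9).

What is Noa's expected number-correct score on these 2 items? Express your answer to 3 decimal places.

P(θ) = 1 / (1 + exp(−(θ − b)))
P_1 = 1/(1+e^{2.8200}) = 0.0563
P_2 = 1/(1+e^{2.3000}) = 0.0911
E[score] = 0.0563 + 0.0911 = 0.1474

0.147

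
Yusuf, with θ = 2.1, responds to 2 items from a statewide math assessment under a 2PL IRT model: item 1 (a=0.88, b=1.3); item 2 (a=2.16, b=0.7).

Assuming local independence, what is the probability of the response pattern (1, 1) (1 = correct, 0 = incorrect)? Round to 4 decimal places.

P(θ) = 1 / (1 + exp(−a(θ − b)))
P_1 = 1/(1+e^{-0.7040}) = 0.6691
P_2 = 1/(1+e^{-3.0240}) = 0.9536
L = P_1 × P_2 = 0.6691 × 0.9536 = 0.63806

0.6381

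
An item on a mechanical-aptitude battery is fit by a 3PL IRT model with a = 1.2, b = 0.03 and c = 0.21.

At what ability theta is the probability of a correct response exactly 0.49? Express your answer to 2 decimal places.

-0.47

P(theta) = c + (1 − c) · 1 / (1 + exp(−a(theta − b)))
Remove guessing floor: (0.49 − 0.21)/(1 − 0.21) = 0.3544
logit = ln(0.3544/0.6456) = -0.5996
theta = b + logit/(a) = 0.03 + (-0.5996)/1.2000 = -0.4697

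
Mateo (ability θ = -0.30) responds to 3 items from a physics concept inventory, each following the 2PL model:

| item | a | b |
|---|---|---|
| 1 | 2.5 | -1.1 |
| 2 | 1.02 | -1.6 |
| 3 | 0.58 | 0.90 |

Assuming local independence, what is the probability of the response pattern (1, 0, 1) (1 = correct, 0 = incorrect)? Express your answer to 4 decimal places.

P(θ) = 1 / (1 + exp(−a(θ − b)))
P_1 = 1/(1+e^{-2.0000}) = 0.8808
P_2 = 1/(1+e^{-1.3260}) = 0.7902
P_3 = 1/(1+e^{0.6960}) = 0.3327
L = P_1 × (1−P_2) × P_3 = 0.8808 × 0.2098 × 0.3327 = 0.06149

0.0615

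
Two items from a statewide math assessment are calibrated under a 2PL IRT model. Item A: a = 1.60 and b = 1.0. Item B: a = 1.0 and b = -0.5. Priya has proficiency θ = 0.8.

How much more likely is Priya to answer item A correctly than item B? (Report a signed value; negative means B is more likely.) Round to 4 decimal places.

-0.3652

P(θ) = 1 / (1 + exp(−a(θ − b)))
P_A = 0.4207
P_B = 0.7858
P_A − P_B = -0.3652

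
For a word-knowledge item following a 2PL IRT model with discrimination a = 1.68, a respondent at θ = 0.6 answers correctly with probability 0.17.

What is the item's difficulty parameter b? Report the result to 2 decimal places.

P(θ) = 1 / (1 + exp(−a(θ − b)))
logit(0.17) = ln(0.17/0.83) = -1.5856
b = θ − logit/(a) = 0.6 − (-1.5856)/1.6800 = 1.5438

1.54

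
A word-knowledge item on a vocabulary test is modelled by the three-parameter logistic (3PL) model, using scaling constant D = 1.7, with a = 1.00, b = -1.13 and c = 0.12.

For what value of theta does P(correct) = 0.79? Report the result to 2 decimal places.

P(theta) = c + (1 − c) · 1 / (1 + exp(−D·a(theta − b)))
Remove guessing floor: (0.79 − 0.12)/(1 − 0.12) = 0.7614
logit = ln(0.7614/0.2386) = 1.1602
theta = b + logit/(1.7·a) = -1.13 + 1.1602/1.7000 = -0.4475

-0.45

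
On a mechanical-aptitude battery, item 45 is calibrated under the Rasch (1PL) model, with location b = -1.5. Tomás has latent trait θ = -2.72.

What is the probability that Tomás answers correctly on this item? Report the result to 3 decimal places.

0.228

P(θ) = 1 / (1 + exp(−(θ − b)))
Exponent: (-2.72 − (-1.5)) = -1.2200
1/(1 + e^{1.2200}) = 0.2279
P = 0.2279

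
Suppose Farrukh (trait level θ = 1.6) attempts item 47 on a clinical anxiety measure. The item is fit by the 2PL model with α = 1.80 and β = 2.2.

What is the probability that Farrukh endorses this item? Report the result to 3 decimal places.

P(θ) = 1 / (1 + exp(−α(θ − β)))
Exponent: 1.80 × (1.6 − 2.2) = -1.0800
1/(1 + e^{1.0800}) = 0.2535

0.254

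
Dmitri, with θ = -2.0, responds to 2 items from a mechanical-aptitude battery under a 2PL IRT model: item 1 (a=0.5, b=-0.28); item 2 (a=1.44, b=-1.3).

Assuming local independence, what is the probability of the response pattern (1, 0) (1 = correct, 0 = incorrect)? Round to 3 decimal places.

P(θ) = 1 / (1 + exp(−a(θ − b)))
P_1 = 1/(1+e^{0.8600}) = 0.2973
P_2 = 1/(1+e^{1.0080}) = 0.2674
L = P_1 × (1−P_2) = 0.2973 × 0.7326 = 0.21784

0.218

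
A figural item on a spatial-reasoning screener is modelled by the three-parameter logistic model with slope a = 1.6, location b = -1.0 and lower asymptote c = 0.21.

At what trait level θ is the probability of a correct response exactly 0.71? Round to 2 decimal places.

-0.66

P(θ) = c + (1 − c) · 1 / (1 + exp(−a(θ − b)))
Remove guessing floor: (0.71 − 0.21)/(1 − 0.21) = 0.6329
logit = ln(0.6329/0.3671) = 0.5447
θ = b + logit/(a) = -1.0 + 0.5447/1.6000 = -0.6595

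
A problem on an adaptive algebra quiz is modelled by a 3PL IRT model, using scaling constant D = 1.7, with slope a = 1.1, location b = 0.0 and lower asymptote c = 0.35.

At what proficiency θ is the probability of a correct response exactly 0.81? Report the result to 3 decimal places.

0.473

P(θ) = c + (1 − c) · 1 / (1 + exp(−D·a(θ − b)))
Remove guessing floor: (0.81 − 0.35)/(1 − 0.35) = 0.7077
logit = ln(0.7077/0.2923) = 0.8842
θ = b + logit/(1.7·a) = 0.0 + 0.8842/1.8700 = 0.4728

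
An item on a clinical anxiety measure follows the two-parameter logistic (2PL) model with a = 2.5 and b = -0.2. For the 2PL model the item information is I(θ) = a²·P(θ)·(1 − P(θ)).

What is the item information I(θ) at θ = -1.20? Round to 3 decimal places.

0.438

P = 1/(1+e^{2.5000}) = 0.0759
P(1−P) = 0.0759 × 0.9241 = 0.0701
I = a² × P(1−P) = 2.5² × 0.0701 = 0.43815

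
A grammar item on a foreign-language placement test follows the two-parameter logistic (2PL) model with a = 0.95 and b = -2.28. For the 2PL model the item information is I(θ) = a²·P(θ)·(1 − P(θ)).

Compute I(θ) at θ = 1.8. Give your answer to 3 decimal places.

0.018

P = 1/(1+e^{-3.8760}) = 0.9797
P(1−P) = 0.9797 × 0.0203 = 0.0199
I = a² × P(1−P) = 0.95² × 0.0199 = 0.01796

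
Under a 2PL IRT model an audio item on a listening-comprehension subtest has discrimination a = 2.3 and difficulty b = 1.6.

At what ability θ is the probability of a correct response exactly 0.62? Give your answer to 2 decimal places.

1.81

P(θ) = 1 / (1 + exp(−a(θ − b)))
logit = ln(0.6200/0.3800) = 0.4895
θ = b + logit/(a) = 1.6 + 0.4895/2.3000 = 1.8128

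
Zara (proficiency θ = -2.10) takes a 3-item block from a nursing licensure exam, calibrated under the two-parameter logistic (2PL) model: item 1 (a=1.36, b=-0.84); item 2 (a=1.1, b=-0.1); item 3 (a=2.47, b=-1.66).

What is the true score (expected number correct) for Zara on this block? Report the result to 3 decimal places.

0.505

P(θ) = 1 / (1 + exp(−a(θ − b)))
P_1 = 1/(1+e^{1.7136}) = 0.1527
P_2 = 1/(1+e^{2.2000}) = 0.0998
P_3 = 1/(1+e^{1.0868}) = 0.2522
E[score] = 0.1527 + 0.0998 + 0.2522 = 0.5047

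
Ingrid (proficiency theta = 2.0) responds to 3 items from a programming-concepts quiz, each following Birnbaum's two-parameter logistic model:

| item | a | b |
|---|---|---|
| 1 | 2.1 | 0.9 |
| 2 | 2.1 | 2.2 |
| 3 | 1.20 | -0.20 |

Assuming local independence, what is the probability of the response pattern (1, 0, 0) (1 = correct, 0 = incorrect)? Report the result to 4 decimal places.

P(theta) = 1 / (1 + exp(−a(theta − b)))
P_1 = 1/(1+e^{-2.3100}) = 0.9097
P_2 = 1/(1+e^{0.4200}) = 0.3965
P_3 = 1/(1+e^{-2.6400}) = 0.9334
L = P_1 × (1−P_2) × (1−P_3) = 0.9097 × 0.6035 × 0.0666 = 0.03657

0.0366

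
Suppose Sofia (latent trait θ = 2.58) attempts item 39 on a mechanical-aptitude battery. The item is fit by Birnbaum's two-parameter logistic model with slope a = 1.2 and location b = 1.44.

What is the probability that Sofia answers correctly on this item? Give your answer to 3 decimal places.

P(θ) = 1 / (1 + exp(−a(θ − b)))
Exponent: 1.2 × (2.58 − 1.44) = 1.3680
1/(1 + e^{-1.3680}) = 0.7971

0.797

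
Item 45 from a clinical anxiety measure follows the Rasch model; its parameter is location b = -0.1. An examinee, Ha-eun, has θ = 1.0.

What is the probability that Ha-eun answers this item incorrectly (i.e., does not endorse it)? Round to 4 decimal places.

0.2497

P(θ) = 1 / (1 + exp(−(θ − b)))
Exponent: (1.0 − (-0.1)) = 1.1000
1/(1 + e^{-1.1000}) = 0.7503
P = 0.7503
P(incorrect) = 1 − 0.7503 = 0.2497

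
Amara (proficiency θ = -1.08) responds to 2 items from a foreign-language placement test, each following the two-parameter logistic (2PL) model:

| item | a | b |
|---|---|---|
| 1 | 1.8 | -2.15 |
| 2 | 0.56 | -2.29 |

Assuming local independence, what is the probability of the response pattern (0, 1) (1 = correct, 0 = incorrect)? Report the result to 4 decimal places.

P(θ) = 1 / (1 + exp(−a(θ − b)))
P_1 = 1/(1+e^{-1.9260}) = 0.8728
P_2 = 1/(1+e^{-0.6776}) = 0.6632
L = (1−P_1) × P_2 = 0.1272 × 0.6632 = 0.08436

0.0844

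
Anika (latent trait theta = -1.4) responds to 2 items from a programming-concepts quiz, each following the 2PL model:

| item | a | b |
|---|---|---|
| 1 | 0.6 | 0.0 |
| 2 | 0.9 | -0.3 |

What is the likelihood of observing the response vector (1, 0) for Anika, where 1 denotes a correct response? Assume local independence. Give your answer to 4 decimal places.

P(theta) = 1 / (1 + exp(−a(theta − b)))
P_1 = 1/(1+e^{0.8400}) = 0.3015
P_2 = 1/(1+e^{0.9900}) = 0.2709
L = P_1 × (1−P_2) = 0.3015 × 0.7291 = 0.21985

0.2198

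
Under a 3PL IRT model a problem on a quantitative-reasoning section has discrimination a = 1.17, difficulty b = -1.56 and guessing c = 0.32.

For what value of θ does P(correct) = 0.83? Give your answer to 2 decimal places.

-0.62

P(θ) = c + (1 − c) · 1 / (1 + exp(−a(θ − b)))
Remove guessing floor: (0.83 − 0.32)/(1 − 0.32) = 0.7500
logit = ln(0.7500/0.2500) = 1.0986
θ = b + logit/(a) = -1.56 + 1.0986/1.1700 = -0.6210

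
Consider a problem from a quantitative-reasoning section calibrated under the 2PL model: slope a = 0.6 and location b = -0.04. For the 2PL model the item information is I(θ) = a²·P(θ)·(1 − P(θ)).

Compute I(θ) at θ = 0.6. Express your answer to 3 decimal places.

0.087

P = 1/(1+e^{-0.3840}) = 0.5948
P(1−P) = 0.5948 × 0.4052 = 0.2410
I = a² × P(1−P) = 0.6² × 0.2410 = 0.08676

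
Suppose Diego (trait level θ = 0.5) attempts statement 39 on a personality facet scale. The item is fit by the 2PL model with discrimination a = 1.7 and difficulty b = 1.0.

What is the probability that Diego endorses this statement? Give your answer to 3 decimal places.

P(θ) = 1 / (1 + exp(−a(θ − b)))
Exponent: 1.7 × (0.5 − 1.0) = -0.8500
1/(1 + e^{0.8500}) = 0.2994

0.299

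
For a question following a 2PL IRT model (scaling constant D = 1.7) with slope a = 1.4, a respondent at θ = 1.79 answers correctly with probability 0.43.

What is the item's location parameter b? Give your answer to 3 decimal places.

P(θ) = 1 / (1 + exp(−D·a(θ − b)))
logit(0.43) = ln(0.43/0.57) = -0.2819
b = θ − logit/(1.7·a) = 1.79 − (-0.2819)/2.3800 = 1.9084

1.908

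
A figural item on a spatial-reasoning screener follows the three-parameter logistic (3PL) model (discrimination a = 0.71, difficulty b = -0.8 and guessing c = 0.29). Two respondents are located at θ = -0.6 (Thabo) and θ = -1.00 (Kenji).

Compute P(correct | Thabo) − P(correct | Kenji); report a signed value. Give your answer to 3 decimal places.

0.050

P(θ) = c + (1 − c) · 1 / (1 + exp(−a(θ − b)))
P(Thabo) = 0.6702  [exponent 0.1420]
P(Kenji) = 0.6198  [exponent -0.1420]
Difference = 0.6702 − 0.6198 = 0.0503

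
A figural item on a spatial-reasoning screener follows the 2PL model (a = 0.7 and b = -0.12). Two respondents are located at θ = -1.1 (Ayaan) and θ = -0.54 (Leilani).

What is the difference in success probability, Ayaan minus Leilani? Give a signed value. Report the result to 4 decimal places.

-0.0921

P(θ) = 1 / (1 + exp(−a(θ − b)))
P(Ayaan) = 0.3349  [exponent -0.6860]
P(Leilani) = 0.4270  [exponent -0.2940]
Difference = 0.3349 − 0.4270 = -0.0921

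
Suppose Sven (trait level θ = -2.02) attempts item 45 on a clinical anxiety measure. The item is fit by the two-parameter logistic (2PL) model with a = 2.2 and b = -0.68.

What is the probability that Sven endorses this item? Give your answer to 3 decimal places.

0.050

P(θ) = 1 / (1 + exp(−a(θ − b)))
Exponent: 2.2 × (-2.02 − (-0.68)) = -2.9480
1/(1 + e^{2.9480}) = 0.0498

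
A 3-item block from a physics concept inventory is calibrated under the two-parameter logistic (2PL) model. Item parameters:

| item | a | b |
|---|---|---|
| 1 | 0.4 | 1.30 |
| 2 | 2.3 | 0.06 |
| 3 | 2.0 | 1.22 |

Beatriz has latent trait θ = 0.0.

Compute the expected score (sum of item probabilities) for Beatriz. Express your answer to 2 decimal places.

P(θ) = 1 / (1 + exp(−a(θ − b)))
P_1 = 1/(1+e^{0.5200}) = 0.3729
P_2 = 1/(1+e^{0.1380}) = 0.4656
P_3 = 1/(1+e^{2.4400}) = 0.0802
E[score] = 0.3729 + 0.4656 + 0.0802 = 0.9186

0.92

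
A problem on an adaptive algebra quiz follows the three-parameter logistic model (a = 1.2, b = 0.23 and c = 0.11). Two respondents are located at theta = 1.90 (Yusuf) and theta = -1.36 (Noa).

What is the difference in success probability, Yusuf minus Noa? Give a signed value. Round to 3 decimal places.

P(theta) = c + (1 − c) · 1 / (1 + exp(−a(theta − b)))
P(Yusuf) = 0.8943  [exponent 2.0040]
P(Noa) = 0.2250  [exponent -1.9080]
Difference = 0.8943 − 0.2250 = 0.6693

0.669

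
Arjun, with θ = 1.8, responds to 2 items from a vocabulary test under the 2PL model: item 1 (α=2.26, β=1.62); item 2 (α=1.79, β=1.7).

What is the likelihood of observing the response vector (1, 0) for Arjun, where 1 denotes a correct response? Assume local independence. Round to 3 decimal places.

P(θ) = 1 / (1 + exp(−α(θ − β)))
P_1 = 1/(1+e^{-0.4068}) = 0.6003
P_2 = 1/(1+e^{-0.1790}) = 0.5446
L = P_1 × (1−P_2) = 0.6003 × 0.4554 = 0.27337

0.273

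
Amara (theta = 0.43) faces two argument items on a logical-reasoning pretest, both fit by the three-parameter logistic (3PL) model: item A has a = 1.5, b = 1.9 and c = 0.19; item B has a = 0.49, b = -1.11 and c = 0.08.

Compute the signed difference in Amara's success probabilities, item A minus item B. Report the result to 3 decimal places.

-0.435

P(theta) = c + (1 − c) · 1 / (1 + exp(−a(theta − b)))
P_A = 0.2704
P_B = 0.7058
P_A − P_B = -0.4353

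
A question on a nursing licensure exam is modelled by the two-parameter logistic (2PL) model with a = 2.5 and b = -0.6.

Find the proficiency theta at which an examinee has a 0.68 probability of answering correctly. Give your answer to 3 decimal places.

-0.298

P(theta) = 1 / (1 + exp(−a(theta − b)))
logit = ln(0.6800/0.3200) = 0.7538
theta = b + logit/(a) = -0.6 + 0.7538/2.5000 = -0.2985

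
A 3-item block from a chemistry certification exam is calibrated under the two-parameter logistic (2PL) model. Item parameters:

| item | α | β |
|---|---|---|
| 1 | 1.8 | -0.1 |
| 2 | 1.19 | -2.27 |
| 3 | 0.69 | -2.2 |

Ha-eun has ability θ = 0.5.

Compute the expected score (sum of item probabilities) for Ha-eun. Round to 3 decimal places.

2.576

P(θ) = 1 / (1 + exp(−α(θ − β)))
P_1 = 1/(1+e^{-1.0800}) = 0.7465
P_2 = 1/(1+e^{-3.2963}) = 0.9643
P_3 = 1/(1+e^{-1.8630}) = 0.8656
E[score] = 0.7465 + 0.9643 + 0.8656 = 2.5764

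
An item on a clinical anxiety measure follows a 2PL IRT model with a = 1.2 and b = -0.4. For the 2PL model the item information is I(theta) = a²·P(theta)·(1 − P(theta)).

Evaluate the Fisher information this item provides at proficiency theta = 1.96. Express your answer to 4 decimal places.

0.0756

P = 1/(1+e^{-2.8320}) = 0.9444
P(1−P) = 0.9444 × 0.0556 = 0.0525
I = a² × P(1−P) = 1.2² × 0.0525 = 0.07564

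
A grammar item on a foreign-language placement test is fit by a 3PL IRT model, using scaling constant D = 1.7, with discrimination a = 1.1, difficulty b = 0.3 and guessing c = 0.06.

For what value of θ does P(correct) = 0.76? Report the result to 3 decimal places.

0.872

P(θ) = c + (1 − c) · 1 / (1 + exp(−D·a(θ − b)))
Remove guessing floor: (0.76 − 0.06)/(1 − 0.06) = 0.7447
logit = ln(0.7447/0.2553) = 1.0704
θ = b + logit/(1.7·a) = 0.3 + 1.0704/1.8700 = 0.8724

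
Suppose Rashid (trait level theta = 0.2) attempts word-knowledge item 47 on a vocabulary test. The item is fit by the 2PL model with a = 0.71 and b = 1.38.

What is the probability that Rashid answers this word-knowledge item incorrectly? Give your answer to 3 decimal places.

0.698

P(theta) = 1 / (1 + exp(−a(theta − b)))
Exponent: 0.71 × (0.2 − 1.38) = -0.8378
1/(1 + e^{0.8378}) = 0.3020
P(incorrect) = 1 − 0.3020 = 0.6980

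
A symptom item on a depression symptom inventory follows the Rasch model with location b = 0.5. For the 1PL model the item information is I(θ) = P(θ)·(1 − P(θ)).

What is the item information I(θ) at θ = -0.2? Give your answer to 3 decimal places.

P = 1/(1+e^{0.7000}) = 0.3318
P(1−P) = 0.3318 × 0.6682 = 0.2217
I = P(1−P) = 0.22171

0.222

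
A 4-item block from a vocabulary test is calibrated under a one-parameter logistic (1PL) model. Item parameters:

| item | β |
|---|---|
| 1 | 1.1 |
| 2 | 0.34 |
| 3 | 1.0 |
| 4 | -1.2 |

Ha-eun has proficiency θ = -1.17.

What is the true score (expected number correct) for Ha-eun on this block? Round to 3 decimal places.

0.885

P(θ) = 1 / (1 + exp(−(θ − β)))
P_1 = 1/(1+e^{2.2700}) = 0.0936
P_2 = 1/(1+e^{1.5100}) = 0.1809
P_3 = 1/(1+e^{2.1700}) = 0.1025
P_4 = 1/(1+e^{-0.0300}) = 0.5075
E[score] = 0.0936 + 0.1809 + 0.1025 + 0.5075 = 0.8846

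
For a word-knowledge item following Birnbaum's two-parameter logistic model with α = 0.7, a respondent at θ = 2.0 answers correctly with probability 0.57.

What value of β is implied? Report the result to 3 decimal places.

1.597

P(θ) = 1 / (1 + exp(−α(θ − β)))
logit(0.57) = ln(0.57/0.43) = 0.2819
β = θ − logit/(α) = 2.0 − 0.2819/0.7000 = 1.5974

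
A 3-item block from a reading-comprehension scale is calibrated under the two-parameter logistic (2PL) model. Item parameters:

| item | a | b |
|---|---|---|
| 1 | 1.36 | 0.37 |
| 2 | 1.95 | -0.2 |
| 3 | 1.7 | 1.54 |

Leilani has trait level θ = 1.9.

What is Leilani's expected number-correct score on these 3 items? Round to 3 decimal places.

P(θ) = 1 / (1 + exp(−a(θ − b)))
P_1 = 1/(1+e^{-2.0808}) = 0.8890
P_2 = 1/(1+e^{-4.0950}) = 0.9836
P_3 = 1/(1+e^{-0.6120}) = 0.6484
E[score] = 0.8890 + 0.9836 + 0.6484 = 2.5210

2.521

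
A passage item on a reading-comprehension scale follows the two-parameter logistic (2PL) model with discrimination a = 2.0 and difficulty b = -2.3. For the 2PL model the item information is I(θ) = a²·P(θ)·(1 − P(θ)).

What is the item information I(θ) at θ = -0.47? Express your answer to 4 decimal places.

P = 1/(1+e^{-3.6600}) = 0.9749
P(1−P) = 0.9749 × 0.0251 = 0.0245
I = a² × P(1−P) = 2.0² × 0.0245 = 0.09783

0.0978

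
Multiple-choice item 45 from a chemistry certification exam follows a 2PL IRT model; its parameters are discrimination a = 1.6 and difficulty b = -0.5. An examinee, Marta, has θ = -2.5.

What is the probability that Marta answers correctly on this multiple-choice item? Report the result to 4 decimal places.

P(θ) = 1 / (1 + exp(−a(θ − b)))
Exponent: 1.6 × (-2.5 − (-0.5)) = -3.2000
1/(1 + e^{3.2000}) = 0.0392

0.0392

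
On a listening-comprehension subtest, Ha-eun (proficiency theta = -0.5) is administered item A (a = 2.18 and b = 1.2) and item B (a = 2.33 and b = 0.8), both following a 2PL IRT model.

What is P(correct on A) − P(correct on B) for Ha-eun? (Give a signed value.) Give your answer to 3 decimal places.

-0.022

P(theta) = 1 / (1 + exp(−a(theta − b)))
P_A = 0.0240
P_B = 0.0461
P_A − P_B = -0.0221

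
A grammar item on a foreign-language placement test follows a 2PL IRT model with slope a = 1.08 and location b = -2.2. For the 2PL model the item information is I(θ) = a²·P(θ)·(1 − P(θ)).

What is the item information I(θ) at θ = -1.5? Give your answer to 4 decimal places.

P = 1/(1+e^{-0.7560}) = 0.6805
P(1−P) = 0.6805 × 0.3195 = 0.2174
I = a² × P(1−P) = 1.08² × 0.2174 = 0.25360

0.2536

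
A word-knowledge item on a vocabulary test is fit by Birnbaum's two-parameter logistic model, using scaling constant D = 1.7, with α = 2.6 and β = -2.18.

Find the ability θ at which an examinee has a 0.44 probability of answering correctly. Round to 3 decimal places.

P(θ) = 1 / (1 + exp(−D·α(θ − β)))
logit = ln(0.4400/0.5600) = -0.2412
θ = β + logit/(1.7·α) = -2.18 + (-0.2412)/4.4200 = -2.2346

-2.235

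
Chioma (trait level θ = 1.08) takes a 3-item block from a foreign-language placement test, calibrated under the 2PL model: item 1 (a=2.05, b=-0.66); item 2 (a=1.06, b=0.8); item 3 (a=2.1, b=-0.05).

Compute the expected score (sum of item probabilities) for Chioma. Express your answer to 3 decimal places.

P(θ) = 1 / (1 + exp(−a(θ − b)))
P_1 = 1/(1+e^{-3.5670}) = 0.9725
P_2 = 1/(1+e^{-0.2968}) = 0.5737
P_3 = 1/(1+e^{-2.3730}) = 0.9147
E[score] = 0.9725 + 0.5737 + 0.9147 = 2.4609

2.461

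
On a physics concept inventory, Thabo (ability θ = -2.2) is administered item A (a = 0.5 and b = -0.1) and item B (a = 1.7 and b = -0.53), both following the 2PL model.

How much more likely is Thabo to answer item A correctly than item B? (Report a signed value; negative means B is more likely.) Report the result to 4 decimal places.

0.2040

P(θ) = 1 / (1 + exp(−a(θ − b)))
P_A = 0.2592
P_B = 0.0553
P_A − P_B = 0.2040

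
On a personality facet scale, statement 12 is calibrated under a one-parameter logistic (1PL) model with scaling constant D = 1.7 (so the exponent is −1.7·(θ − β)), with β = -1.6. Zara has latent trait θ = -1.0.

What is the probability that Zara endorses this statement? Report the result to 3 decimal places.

0.735

P(θ) = 1 / (1 + exp(−D·(θ − β)))
Exponent: 1.7 × (-1.0 − (-1.6)) = 1.0200
1/(1 + e^{-1.0200}) = 0.7350
P = 0.7350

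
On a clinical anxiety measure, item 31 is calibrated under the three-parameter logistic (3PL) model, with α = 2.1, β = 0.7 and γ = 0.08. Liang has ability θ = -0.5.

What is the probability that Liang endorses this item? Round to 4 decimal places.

P(θ) = γ + (1 − γ) · 1 / (1 + exp(−α(θ − β)))
Exponent: 2.1 × (-0.5 − 0.7) = -2.5200
1/(1 + e^{2.5200}) = 0.0745
P = 0.08 + 0.92 × 0.0745 = 0.1485

0.1485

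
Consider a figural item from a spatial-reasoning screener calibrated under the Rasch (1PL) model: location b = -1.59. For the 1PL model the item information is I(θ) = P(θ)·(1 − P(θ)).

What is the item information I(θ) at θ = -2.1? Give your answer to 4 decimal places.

0.2344

P = 1/(1+e^{0.5100}) = 0.3752
P(1−P) = 0.3752 × 0.6248 = 0.2344
I = P(1−P) = 0.23442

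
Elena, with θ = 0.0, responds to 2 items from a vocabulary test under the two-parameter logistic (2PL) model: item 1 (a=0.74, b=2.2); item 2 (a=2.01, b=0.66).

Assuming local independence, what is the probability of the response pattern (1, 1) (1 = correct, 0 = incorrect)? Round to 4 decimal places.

P(θ) = 1 / (1 + exp(−a(θ − b)))
P_1 = 1/(1+e^{1.6280}) = 0.1641
P_2 = 1/(1+e^{1.3266}) = 0.2097
L = P_1 × P_2 = 0.1641 × 0.2097 = 0.03442

0.0344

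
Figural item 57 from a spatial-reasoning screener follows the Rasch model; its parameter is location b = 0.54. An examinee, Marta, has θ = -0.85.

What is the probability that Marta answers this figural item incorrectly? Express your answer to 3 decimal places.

0.801

P(θ) = 1 / (1 + exp(−(θ − b)))
Exponent: (-0.85 − 0.54) = -1.3900
1/(1 + e^{1.3900}) = 0.1994
P = 0.1994
P(incorrect) = 1 − 0.1994 = 0.8006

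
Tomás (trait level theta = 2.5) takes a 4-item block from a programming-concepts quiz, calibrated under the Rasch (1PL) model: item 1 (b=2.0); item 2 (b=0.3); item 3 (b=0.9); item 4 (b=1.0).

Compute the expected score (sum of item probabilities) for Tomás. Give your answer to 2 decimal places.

3.17

P(theta) = 1 / (1 + exp(−(theta − b)))
P_1 = 1/(1+e^{-0.5000}) = 0.6225
P_2 = 1/(1+e^{-2.2000}) = 0.9002
P_3 = 1/(1+e^{-1.6000}) = 0.8320
P_4 = 1/(1+e^{-1.5000}) = 0.8176
E[score] = 0.6225 + 0.9002 + 0.8320 + 0.8176 = 3.1723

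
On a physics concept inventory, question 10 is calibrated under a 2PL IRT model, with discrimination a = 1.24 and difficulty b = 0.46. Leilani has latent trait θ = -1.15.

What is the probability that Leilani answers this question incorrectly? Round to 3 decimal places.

0.880

P(θ) = 1 / (1 + exp(−a(θ − b)))
Exponent: 1.24 × (-1.15 − 0.46) = -1.9964
1/(1 + e^{1.9964}) = 0.1196
P(incorrect) = 1 − 0.1196 = 0.8804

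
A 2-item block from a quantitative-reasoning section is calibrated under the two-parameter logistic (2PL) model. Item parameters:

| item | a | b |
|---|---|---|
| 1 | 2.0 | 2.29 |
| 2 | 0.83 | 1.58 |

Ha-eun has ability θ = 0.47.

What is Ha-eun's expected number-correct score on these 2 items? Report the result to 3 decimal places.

P(θ) = 1 / (1 + exp(−a(θ − b)))
P_1 = 1/(1+e^{3.6400}) = 0.0256
P_2 = 1/(1+e^{0.9213}) = 0.2847
E[score] = 0.0256 + 0.2847 = 0.3103

0.310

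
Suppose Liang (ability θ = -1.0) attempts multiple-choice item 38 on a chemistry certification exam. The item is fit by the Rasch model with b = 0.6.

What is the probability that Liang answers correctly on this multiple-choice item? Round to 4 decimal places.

0.1680

P(θ) = 1 / (1 + exp(−(θ − b)))
Exponent: (-1.0 − 0.6) = -1.6000
1/(1 + e^{1.6000}) = 0.1680
P = 0.1680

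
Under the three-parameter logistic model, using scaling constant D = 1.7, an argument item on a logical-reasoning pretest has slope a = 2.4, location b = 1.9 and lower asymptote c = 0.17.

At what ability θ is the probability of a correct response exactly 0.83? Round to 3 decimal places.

P(θ) = c + (1 − c) · 1 / (1 + exp(−D·a(θ − b)))
Remove guessing floor: (0.83 − 0.17)/(1 − 0.17) = 0.7952
logit = ln(0.7952/0.2048) = 1.3564
θ = b + logit/(1.7·a) = 1.9 + 1.3564/4.0800 = 2.2325

2.232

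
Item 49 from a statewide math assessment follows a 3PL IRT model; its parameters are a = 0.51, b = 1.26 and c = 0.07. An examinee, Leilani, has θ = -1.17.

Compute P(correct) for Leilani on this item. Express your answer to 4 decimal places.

0.2788

P(θ) = c + (1 − c) · 1 / (1 + exp(−a(θ − b)))
Exponent: 0.51 × (-1.17 − 1.26) = -1.2393
1/(1 + e^{1.2393}) = 0.2246
P = 0.07 + 0.93 × 0.2246 = 0.2788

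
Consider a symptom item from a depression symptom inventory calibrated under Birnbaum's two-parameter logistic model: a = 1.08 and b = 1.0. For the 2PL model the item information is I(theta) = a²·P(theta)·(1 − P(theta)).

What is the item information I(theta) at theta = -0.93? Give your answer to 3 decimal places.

P = 1/(1+e^{2.0844}) = 0.1106
P(1−P) = 0.1106 × 0.8894 = 0.0984
I = a² × P(1−P) = 1.08² × 0.0984 = 0.11476

0.115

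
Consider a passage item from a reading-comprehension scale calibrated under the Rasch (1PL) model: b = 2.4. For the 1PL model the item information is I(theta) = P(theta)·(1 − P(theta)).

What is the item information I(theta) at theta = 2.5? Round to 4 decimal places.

0.2494

P = 1/(1+e^{-0.1000}) = 0.5250
P(1−P) = 0.5250 × 0.4750 = 0.2494
I = P(1−P) = 0.24938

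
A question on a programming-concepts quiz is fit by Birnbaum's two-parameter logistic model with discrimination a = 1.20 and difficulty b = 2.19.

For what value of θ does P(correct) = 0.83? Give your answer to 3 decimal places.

3.511

P(θ) = 1 / (1 + exp(−a(θ − b)))
logit = ln(0.8300/0.1700) = 1.5856
θ = b + logit/(a) = 2.19 + 1.5856/1.2000 = 3.5114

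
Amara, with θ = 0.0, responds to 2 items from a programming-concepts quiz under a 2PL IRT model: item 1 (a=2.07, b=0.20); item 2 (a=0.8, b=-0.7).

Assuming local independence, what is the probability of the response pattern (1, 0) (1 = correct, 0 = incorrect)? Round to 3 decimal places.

0.145

P(θ) = 1 / (1 + exp(−a(θ − b)))
P_1 = 1/(1+e^{0.4140}) = 0.3980
P_2 = 1/(1+e^{-0.5600}) = 0.6365
L = P_1 × (1−P_2) = 0.3980 × 0.3635 = 0.14467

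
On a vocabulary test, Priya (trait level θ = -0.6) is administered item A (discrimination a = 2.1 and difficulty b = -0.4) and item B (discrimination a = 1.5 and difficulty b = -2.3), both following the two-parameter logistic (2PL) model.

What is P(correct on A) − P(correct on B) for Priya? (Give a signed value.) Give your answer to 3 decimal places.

P(θ) = 1 / (1 + exp(−a(θ − b)))
P_A = 0.3965
P_B = 0.9276
P_A − P_B = -0.5311

-0.531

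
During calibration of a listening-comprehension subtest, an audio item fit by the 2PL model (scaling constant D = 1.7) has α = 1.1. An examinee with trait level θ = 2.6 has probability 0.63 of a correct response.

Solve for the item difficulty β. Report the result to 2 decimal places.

P(θ) = 1 / (1 + exp(−D·α(θ − β)))
logit(0.63) = ln(0.63/0.37) = 0.5322
β = θ − logit/(1.7·α) = 2.6 − 0.5322/1.8700 = 2.3154

2.32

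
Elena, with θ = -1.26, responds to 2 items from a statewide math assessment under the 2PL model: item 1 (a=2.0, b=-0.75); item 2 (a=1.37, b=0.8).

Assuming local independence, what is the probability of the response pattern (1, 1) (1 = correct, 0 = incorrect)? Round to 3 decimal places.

0.015

P(θ) = 1 / (1 + exp(−a(θ − b)))
P_1 = 1/(1+e^{1.0200}) = 0.2650
P_2 = 1/(1+e^{2.8222}) = 0.0561
L = P_1 × P_2 = 0.2650 × 0.0561 = 0.01488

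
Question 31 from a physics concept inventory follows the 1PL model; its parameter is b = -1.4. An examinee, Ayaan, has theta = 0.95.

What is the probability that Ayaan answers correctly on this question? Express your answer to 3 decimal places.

0.913

P(theta) = 1 / (1 + exp(−(theta − b)))
Exponent: (0.95 − (-1.4)) = 2.3500
1/(1 + e^{-2.3500}) = 0.9129
P = 0.9129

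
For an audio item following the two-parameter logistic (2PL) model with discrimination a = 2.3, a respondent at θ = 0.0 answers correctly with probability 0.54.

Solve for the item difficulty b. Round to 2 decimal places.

P(θ) = 1 / (1 + exp(−a(θ − b)))
logit(0.54) = ln(0.54/0.46) = 0.1603
b = θ − logit/(a) = 0.0 − 0.1603/2.3000 = -0.0697

-0.07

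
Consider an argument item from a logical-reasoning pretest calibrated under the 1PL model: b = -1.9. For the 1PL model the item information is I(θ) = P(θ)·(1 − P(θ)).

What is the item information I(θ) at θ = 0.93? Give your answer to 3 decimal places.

P = 1/(1+e^{-2.8300}) = 0.9443
P(1−P) = 0.9443 × 0.0557 = 0.0526
I = P(1−P) = 0.05262

0.053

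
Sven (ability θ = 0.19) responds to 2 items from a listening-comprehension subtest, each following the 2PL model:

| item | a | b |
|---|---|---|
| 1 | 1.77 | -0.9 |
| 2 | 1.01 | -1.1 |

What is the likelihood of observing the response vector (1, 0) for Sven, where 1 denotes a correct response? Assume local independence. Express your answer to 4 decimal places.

P(θ) = 1 / (1 + exp(−a(θ − b)))
P_1 = 1/(1+e^{-1.9293}) = 0.8732
P_2 = 1/(1+e^{-1.3029}) = 0.7863
L = P_1 × (1−P_2) = 0.8732 × 0.2137 = 0.18658

0.1866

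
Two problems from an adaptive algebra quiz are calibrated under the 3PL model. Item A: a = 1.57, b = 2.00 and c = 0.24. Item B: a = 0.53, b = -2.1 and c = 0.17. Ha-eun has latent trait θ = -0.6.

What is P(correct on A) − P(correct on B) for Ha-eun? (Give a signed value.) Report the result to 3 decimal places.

-0.489

P(θ) = c + (1 − c) · 1 / (1 + exp(−a(θ − b)))
P_A = 0.2526
P_B = 0.7418
P_A − P_B = -0.4892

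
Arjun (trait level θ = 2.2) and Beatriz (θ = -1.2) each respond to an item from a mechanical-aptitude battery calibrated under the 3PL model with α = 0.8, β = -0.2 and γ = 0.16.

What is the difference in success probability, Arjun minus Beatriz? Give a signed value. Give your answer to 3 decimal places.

P(θ) = γ + (1 − γ) · 1 / (1 + exp(−α(θ − β)))
P(Arjun) = 0.8926  [exponent 1.9200]
P(Beatriz) = 0.4204  [exponent -0.8000]
Difference = 0.8926 − 0.4204 = 0.4722

0.472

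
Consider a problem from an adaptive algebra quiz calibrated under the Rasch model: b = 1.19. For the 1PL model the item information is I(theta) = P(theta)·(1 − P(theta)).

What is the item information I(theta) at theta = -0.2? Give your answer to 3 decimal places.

0.160

P = 1/(1+e^{1.3900}) = 0.1994
P(1−P) = 0.1994 × 0.8006 = 0.1596
I = P(1−P) = 0.15964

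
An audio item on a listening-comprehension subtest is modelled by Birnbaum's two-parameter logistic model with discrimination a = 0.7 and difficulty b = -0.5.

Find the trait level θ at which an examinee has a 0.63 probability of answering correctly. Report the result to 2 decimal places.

P(θ) = 1 / (1 + exp(−a(θ − b)))
logit = ln(0.6300/0.3700) = 0.5322
θ = b + logit/(a) = -0.5 + 0.5322/0.7000 = 0.2603

0.26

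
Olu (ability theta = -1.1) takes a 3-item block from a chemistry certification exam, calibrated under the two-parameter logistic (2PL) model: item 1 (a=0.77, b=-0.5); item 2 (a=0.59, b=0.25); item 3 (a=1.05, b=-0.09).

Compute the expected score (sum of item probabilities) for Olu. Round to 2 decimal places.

P(theta) = 1 / (1 + exp(−a(theta − b)))
P_1 = 1/(1+e^{0.4620}) = 0.3865
P_2 = 1/(1+e^{0.7965}) = 0.3108
P_3 = 1/(1+e^{1.0605}) = 0.2572
E[score] = 0.3865 + 0.3108 + 0.2572 = 0.9545

0.95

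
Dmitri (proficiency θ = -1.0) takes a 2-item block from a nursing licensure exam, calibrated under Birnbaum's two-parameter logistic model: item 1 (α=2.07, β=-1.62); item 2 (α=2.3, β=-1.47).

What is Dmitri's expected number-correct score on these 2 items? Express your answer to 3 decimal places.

1.530

P(θ) = 1 / (1 + exp(−α(θ − β)))
P_1 = 1/(1+e^{-1.2834}) = 0.7830
P_2 = 1/(1+e^{-1.0810}) = 0.7467
E[score] = 0.7830 + 0.7467 = 1.5297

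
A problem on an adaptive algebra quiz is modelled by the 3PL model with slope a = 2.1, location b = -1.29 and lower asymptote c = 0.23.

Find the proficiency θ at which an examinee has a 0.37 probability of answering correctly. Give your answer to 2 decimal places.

-2.01

P(θ) = c + (1 − c) · 1 / (1 + exp(−a(θ − b)))
Remove guessing floor: (0.37 − 0.23)/(1 − 0.23) = 0.1818
logit = ln(0.1818/0.8182) = -1.5041
θ = b + logit/(a) = -1.29 + (-1.5041)/2.1000 = -2.0062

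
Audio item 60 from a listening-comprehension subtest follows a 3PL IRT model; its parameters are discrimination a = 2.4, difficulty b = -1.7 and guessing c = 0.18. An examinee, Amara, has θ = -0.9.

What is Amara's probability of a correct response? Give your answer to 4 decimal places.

P(θ) = c + (1 − c) · 1 / (1 + exp(−a(θ − b)))
Exponent: 2.4 × (-0.9 − (-1.7)) = 1.9200
1/(1 + e^{-1.9200}) = 0.8721
P = 0.18 + 0.82 × 0.8721 = 0.8952

0.8952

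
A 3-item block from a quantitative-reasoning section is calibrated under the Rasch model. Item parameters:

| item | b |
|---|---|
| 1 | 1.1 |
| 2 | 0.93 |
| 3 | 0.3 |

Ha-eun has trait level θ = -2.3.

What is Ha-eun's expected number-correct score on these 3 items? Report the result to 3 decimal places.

P(θ) = 1 / (1 + exp(−(θ − b)))
P_1 = 1/(1+e^{3.4000}) = 0.0323
P_2 = 1/(1+e^{3.2300}) = 0.0381
P_3 = 1/(1+e^{2.6000}) = 0.0691
E[score] = 0.0323 + 0.0381 + 0.0691 = 0.1395

0.139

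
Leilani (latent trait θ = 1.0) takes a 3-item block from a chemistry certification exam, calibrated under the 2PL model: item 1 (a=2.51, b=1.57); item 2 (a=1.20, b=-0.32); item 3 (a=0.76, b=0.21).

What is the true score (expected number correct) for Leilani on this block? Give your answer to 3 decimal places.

P(θ) = 1 / (1 + exp(−a(θ − b)))
P_1 = 1/(1+e^{1.4307}) = 0.1930
P_2 = 1/(1+e^{-1.5840}) = 0.8298
P_3 = 1/(1+e^{-0.6004}) = 0.6457
E[score] = 0.1930 + 0.8298 + 0.6457 = 1.6685

1.669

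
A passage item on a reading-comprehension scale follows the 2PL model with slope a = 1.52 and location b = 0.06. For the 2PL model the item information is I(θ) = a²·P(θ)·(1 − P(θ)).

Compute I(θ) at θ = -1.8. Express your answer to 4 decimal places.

0.1219

P = 1/(1+e^{2.8272}) = 0.0559
P(1−P) = 0.0559 × 0.9441 = 0.0528
I = a² × P(1−P) = 1.52² × 0.0528 = 0.12187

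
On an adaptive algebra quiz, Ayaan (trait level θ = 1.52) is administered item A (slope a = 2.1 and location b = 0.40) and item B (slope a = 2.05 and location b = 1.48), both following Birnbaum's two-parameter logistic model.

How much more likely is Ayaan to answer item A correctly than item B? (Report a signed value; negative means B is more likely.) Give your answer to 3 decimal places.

0.393

P(θ) = 1 / (1 + exp(−a(θ − b)))
P_A = 0.9131
P_B = 0.5205
P_A − P_B = 0.3926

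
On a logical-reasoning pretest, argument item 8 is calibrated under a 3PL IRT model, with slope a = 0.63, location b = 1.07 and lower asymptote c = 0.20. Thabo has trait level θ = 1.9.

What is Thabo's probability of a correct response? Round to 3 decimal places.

0.702

P(θ) = c + (1 − c) · 1 / (1 + exp(−a(θ − b)))
Exponent: 0.63 × (1.9 − 1.07) = 0.5229
1/(1 + e^{-0.5229}) = 0.6278
P = 0.20 + 0.80 × 0.6278 = 0.7023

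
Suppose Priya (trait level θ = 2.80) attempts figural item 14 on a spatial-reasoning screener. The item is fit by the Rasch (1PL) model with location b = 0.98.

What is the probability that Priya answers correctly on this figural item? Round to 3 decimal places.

0.861

P(θ) = 1 / (1 + exp(−(θ − b)))
Exponent: (2.80 − 0.98) = 1.8200
1/(1 + e^{-1.8200}) = 0.8606
P = 0.8606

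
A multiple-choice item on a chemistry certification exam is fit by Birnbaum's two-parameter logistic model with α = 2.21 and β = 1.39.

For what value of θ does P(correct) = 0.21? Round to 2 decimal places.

P(θ) = 1 / (1 + exp(−α(θ − β)))
logit = ln(0.2100/0.7900) = -1.3249
θ = β + logit/(α) = 1.39 + (-1.3249)/2.2100 = 0.7905

0.79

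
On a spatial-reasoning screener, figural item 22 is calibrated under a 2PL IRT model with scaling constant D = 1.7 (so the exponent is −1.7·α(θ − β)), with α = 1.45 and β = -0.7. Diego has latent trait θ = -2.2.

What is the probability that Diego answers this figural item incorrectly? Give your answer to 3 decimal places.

0.976

P(θ) = 1 / (1 + exp(−D·α(θ − β)))
Exponent: 1.7 × 1.45 × (-2.2 − (-0.7)) = -3.6975
1/(1 + e^{3.6975}) = 0.0242
P = 0.0242
P(incorrect) = 1 − 0.0242 = 0.9758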